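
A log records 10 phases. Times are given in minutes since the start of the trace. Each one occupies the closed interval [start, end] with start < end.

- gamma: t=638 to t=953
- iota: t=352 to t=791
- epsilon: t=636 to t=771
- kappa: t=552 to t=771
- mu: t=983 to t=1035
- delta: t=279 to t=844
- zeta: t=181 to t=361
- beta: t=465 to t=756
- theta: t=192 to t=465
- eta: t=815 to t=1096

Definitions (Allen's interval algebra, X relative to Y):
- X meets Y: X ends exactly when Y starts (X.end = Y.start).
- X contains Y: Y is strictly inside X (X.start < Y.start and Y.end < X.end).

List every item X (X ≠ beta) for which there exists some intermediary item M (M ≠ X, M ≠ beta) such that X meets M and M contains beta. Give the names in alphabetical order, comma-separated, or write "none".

Target beta = [t=465, t=756].
Intermediaries M with M contains beta: delta, iota.
Via delta — items with X meets delta: none.
Via iota — items with X meets iota: none.
Union: none.

none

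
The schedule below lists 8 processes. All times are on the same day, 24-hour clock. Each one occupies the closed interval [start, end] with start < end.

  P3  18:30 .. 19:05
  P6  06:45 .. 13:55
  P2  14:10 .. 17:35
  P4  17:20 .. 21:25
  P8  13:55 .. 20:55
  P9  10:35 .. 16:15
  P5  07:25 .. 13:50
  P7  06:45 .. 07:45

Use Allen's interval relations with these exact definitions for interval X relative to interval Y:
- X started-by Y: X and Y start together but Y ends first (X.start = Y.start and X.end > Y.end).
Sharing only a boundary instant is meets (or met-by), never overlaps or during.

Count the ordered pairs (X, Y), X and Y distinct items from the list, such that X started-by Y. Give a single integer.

Checking all 56 ordered pairs for relation 'started-by'; matching pairs in alphabetical order:
(P6, P7): P6 started-by P7 ✓
Count: 1.

1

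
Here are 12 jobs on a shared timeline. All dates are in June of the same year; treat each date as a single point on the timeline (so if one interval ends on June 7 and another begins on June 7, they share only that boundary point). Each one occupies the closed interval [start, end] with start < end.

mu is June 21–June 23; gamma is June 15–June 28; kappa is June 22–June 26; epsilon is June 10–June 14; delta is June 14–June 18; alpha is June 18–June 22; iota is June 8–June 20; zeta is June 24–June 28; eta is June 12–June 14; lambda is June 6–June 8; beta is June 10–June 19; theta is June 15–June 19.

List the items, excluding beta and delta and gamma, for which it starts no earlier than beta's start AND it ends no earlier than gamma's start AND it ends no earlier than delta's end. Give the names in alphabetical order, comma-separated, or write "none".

alpha, kappa, mu, theta, zeta

Conditions: its start is no earlier than beta's start (X.start >= June 10) AND its end is no earlier than gamma's start (X.end >= June 15) AND its end is no earlier than delta's end (X.end >= June 18).
alpha: start June 18 >= June 10? ✓; end June 22 >= June 15? ✓; end June 22 >= June 18? ✓ → yes.
epsilon: start June 10 >= June 10? ✓; end June 14 >= June 15? ✗; end June 14 >= June 18? ✗ → no.
eta: start June 12 >= June 10? ✓; end June 14 >= June 15? ✗; end June 14 >= June 18? ✗ → no.
iota: start June 8 >= June 10? ✗; end June 20 >= June 15? ✓; end June 20 >= June 18? ✓ → no.
kappa: start June 22 >= June 10? ✓; end June 26 >= June 15? ✓; end June 26 >= June 18? ✓ → yes.
lambda: start June 6 >= June 10? ✗; end June 8 >= June 15? ✗; end June 8 >= June 18? ✗ → no.
mu: start June 21 >= June 10? ✓; end June 23 >= June 15? ✓; end June 23 >= June 18? ✓ → yes.
theta: start June 15 >= June 10? ✓; end June 19 >= June 15? ✓; end June 19 >= June 18? ✓ → yes.
zeta: start June 24 >= June 10? ✓; end June 28 >= June 15? ✓; end June 28 >= June 18? ✓ → yes.
Result: alpha, kappa, mu, theta, zeta.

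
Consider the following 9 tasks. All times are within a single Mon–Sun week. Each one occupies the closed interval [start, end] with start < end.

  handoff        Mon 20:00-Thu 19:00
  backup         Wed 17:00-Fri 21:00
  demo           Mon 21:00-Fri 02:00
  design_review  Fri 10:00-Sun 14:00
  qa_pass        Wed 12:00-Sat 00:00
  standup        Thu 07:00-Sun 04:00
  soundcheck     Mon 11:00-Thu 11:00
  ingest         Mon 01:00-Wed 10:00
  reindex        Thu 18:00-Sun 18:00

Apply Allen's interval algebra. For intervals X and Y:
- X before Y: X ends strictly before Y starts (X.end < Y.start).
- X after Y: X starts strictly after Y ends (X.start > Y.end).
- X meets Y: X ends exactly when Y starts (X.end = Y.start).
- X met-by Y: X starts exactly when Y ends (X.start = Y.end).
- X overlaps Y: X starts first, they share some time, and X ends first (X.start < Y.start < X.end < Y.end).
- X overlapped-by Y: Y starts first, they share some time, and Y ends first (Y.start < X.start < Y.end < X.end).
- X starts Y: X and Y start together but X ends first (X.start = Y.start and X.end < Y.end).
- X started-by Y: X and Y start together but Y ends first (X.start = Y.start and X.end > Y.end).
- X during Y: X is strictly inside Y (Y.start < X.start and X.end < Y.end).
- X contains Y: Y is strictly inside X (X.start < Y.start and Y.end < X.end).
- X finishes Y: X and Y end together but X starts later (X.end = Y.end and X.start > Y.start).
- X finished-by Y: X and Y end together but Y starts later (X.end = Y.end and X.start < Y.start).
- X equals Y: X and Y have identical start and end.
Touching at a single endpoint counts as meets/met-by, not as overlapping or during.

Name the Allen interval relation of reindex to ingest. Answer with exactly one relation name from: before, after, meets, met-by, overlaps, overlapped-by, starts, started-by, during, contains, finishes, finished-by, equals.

after

reindex = [Thu 18:00, Sun 18:00]; ingest = [Mon 01:00, Wed 10:00].
Compare endpoints: reindex.start > ingest.start, reindex.start > ingest.end, reindex.end > ingest.start, reindex.end > ingest.end.
That pattern is 'after'.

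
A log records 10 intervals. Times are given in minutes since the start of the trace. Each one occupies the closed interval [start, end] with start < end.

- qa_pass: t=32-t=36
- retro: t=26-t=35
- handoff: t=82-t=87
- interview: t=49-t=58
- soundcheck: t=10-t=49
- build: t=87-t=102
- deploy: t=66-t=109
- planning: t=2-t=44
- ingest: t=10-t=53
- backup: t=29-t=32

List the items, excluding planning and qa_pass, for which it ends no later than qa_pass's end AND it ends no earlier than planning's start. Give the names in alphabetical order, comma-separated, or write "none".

Conditions: its end is no later than qa_pass's end (X.end <= t=36) AND its end is no earlier than planning's start (X.end >= t=2).
backup: end t=32 <= t=36? ✓; end t=32 >= t=2? ✓ → yes.
build: end t=102 <= t=36? ✗; end t=102 >= t=2? ✓ → no.
deploy: end t=109 <= t=36? ✗; end t=109 >= t=2? ✓ → no.
handoff: end t=87 <= t=36? ✗; end t=87 >= t=2? ✓ → no.
ingest: end t=53 <= t=36? ✗; end t=53 >= t=2? ✓ → no.
interview: end t=58 <= t=36? ✗; end t=58 >= t=2? ✓ → no.
retro: end t=35 <= t=36? ✓; end t=35 >= t=2? ✓ → yes.
soundcheck: end t=49 <= t=36? ✗; end t=49 >= t=2? ✓ → no.
Result: backup, retro.

backup, retro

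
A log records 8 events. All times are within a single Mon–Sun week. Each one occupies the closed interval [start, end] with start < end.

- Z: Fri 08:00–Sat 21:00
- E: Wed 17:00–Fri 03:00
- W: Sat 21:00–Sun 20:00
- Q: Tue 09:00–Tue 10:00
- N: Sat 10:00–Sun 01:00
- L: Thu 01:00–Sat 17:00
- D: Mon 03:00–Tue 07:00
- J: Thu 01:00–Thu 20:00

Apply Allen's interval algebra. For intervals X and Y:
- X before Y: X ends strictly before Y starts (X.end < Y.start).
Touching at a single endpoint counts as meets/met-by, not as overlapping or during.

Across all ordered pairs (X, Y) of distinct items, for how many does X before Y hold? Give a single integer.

Checking all 56 ordered pairs for relation 'before'; matching pairs in alphabetical order:
(D, E): D before E ✓
(D, J): D before J ✓
(D, L): D before L ✓
(D, N): D before N ✓
(D, Q): D before Q ✓
(D, W): D before W ✓
(D, Z): D before Z ✓
(E, N): E before N ✓
(E, W): E before W ✓
(E, Z): E before Z ✓
(J, N): J before N ✓
(J, W): J before W ✓
(J, Z): J before Z ✓
(L, W): L before W ✓
(Q, E): Q before E ✓
(Q, J): Q before J ✓
(Q, L): Q before L ✓
(Q, N): Q before N ✓
(Q, W): Q before W ✓
(Q, Z): Q before Z ✓
Count: 20.

20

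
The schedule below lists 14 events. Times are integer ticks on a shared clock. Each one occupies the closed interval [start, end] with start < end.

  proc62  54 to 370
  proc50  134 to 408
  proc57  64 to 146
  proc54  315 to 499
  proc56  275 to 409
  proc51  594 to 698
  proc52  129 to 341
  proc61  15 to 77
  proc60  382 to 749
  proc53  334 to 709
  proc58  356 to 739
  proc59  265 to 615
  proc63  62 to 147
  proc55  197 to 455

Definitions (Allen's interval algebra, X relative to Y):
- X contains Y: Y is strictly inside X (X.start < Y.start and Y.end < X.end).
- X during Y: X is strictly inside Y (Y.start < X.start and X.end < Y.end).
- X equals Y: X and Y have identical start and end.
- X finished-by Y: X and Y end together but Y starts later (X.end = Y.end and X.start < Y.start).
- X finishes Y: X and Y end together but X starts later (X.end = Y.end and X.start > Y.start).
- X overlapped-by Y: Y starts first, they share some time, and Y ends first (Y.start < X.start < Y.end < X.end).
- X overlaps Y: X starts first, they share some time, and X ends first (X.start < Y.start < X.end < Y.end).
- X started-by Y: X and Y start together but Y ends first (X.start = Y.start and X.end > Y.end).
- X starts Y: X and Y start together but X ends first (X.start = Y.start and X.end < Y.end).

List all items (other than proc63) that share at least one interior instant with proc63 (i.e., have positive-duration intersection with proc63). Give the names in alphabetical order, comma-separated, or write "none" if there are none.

Target proc63 = [62, 147].
proc50 [134, 408] → overlapped-by → yes.
proc51 [594, 698] → after → no.
proc52 [129, 341] → overlapped-by → yes.
proc53 [334, 709] → after → no.
proc54 [315, 499] → after → no.
proc55 [197, 455] → after → no.
proc56 [275, 409] → after → no.
proc57 [64, 146] → during → yes.
proc58 [356, 739] → after → no.
proc59 [265, 615] → after → no.
proc60 [382, 749] → after → no.
proc61 [15, 77] → overlaps → yes.
proc62 [54, 370] → contains → yes.
Result: proc50, proc52, proc57, proc61, proc62.

proc50, proc52, proc57, proc61, proc62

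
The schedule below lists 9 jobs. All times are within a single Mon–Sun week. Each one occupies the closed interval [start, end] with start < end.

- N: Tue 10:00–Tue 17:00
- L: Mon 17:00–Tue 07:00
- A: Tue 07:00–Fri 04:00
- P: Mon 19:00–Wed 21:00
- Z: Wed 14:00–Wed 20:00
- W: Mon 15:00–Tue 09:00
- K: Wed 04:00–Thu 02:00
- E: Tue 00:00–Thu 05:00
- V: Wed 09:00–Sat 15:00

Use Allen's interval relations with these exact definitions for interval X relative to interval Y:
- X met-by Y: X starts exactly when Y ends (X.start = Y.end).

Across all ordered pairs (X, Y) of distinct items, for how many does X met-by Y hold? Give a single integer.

1

Checking all 72 ordered pairs for relation 'met-by'; matching pairs in alphabetical order:
(A, L): A met-by L ✓
Count: 1.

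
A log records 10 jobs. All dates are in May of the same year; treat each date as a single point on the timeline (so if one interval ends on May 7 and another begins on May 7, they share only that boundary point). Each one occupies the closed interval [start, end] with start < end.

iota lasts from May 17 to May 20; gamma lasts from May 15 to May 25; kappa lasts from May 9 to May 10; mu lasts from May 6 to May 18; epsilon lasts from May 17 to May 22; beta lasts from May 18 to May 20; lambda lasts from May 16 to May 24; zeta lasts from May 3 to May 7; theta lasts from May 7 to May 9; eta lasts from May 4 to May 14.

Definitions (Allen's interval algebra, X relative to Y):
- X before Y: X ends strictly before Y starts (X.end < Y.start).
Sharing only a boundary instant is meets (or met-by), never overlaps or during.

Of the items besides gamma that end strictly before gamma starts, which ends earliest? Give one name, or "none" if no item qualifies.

Target gamma = [May 15, May 25].
beta [May 18, May 20] → during → excluded.
epsilon [May 17, May 22] → during → excluded.
eta [May 4, May 14] → before → candidate.
iota [May 17, May 20] → during → excluded.
kappa [May 9, May 10] → before → candidate.
lambda [May 16, May 24] → during → excluded.
mu [May 6, May 18] → overlaps → excluded.
theta [May 7, May 9] → before → candidate.
zeta [May 3, May 7] → before → candidate.
Among candidates, earliest end is May 7 → zeta.

zeta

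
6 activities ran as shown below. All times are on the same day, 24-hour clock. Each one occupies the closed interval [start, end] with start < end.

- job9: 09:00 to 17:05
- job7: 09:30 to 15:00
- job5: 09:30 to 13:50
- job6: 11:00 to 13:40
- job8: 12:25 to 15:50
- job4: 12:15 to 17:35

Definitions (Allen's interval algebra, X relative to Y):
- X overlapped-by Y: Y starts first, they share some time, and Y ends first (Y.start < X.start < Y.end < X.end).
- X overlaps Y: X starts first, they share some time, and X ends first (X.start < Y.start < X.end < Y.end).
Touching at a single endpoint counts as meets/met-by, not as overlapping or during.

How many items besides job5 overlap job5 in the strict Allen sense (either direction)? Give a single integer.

Target job5 = [09:30, 13:50].
job4 [12:15, 17:35] → overlapped-by → counts.
job6 [11:00, 13:40] → during → no.
job7 [09:30, 15:00] → started-by → no.
job8 [12:25, 15:50] → overlapped-by → counts.
job9 [09:00, 17:05] → contains → no.
Total: 2.

2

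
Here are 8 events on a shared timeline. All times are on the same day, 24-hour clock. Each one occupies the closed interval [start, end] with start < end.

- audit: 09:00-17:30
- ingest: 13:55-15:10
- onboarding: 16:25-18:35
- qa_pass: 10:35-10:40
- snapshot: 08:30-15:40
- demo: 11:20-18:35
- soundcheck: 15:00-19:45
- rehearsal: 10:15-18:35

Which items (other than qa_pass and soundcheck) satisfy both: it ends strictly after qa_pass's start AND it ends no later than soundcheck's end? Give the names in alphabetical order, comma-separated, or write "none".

Conditions: its end is strictly after qa_pass's start (X.end > 10:35) AND its end is no later than soundcheck's end (X.end <= 19:45).
audit: end 17:30 > 10:35? ✓; end 17:30 <= 19:45? ✓ → yes.
demo: end 18:35 > 10:35? ✓; end 18:35 <= 19:45? ✓ → yes.
ingest: end 15:10 > 10:35? ✓; end 15:10 <= 19:45? ✓ → yes.
onboarding: end 18:35 > 10:35? ✓; end 18:35 <= 19:45? ✓ → yes.
rehearsal: end 18:35 > 10:35? ✓; end 18:35 <= 19:45? ✓ → yes.
snapshot: end 15:40 > 10:35? ✓; end 15:40 <= 19:45? ✓ → yes.
Result: audit, demo, ingest, onboarding, rehearsal, snapshot.

audit, demo, ingest, onboarding, rehearsal, snapshot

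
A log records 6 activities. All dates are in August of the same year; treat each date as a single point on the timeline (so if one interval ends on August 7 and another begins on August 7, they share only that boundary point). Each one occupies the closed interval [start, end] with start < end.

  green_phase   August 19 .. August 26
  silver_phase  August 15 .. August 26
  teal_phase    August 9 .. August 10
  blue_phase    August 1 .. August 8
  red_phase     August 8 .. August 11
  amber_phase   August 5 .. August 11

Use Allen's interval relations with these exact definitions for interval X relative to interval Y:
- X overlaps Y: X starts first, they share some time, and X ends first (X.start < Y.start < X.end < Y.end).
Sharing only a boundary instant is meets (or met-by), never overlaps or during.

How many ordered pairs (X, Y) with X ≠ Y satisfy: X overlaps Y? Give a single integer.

Checking all 30 ordered pairs for relation 'overlaps'; matching pairs in alphabetical order:
(blue_phase, amber_phase): blue_phase overlaps amber_phase ✓
Count: 1.

1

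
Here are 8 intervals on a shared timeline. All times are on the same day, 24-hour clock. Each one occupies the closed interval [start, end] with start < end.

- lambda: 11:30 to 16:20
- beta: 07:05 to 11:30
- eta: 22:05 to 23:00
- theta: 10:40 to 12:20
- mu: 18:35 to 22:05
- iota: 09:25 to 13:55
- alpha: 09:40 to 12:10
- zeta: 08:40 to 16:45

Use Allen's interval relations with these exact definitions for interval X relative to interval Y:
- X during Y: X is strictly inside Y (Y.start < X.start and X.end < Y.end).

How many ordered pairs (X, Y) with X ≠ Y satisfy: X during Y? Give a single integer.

Checking all 56 ordered pairs for relation 'during'; matching pairs in alphabetical order:
(alpha, iota): alpha during iota ✓
(alpha, zeta): alpha during zeta ✓
(iota, zeta): iota during zeta ✓
(lambda, zeta): lambda during zeta ✓
(theta, iota): theta during iota ✓
(theta, zeta): theta during zeta ✓
Count: 6.

6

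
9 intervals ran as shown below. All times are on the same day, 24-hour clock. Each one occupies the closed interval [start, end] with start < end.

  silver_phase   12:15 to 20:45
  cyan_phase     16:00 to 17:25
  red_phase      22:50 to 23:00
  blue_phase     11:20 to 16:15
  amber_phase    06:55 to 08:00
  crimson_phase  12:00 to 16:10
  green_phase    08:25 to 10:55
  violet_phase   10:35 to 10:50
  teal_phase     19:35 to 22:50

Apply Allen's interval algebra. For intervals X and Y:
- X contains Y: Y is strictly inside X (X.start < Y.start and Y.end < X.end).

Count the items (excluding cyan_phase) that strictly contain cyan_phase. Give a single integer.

1

Target cyan_phase = [16:00, 17:25].
amber_phase [06:55, 08:00] → before → no.
blue_phase [11:20, 16:15] → overlaps → no.
crimson_phase [12:00, 16:10] → overlaps → no.
green_phase [08:25, 10:55] → before → no.
red_phase [22:50, 23:00] → after → no.
silver_phase [12:15, 20:45] → contains → counts.
teal_phase [19:35, 22:50] → after → no.
violet_phase [10:35, 10:50] → before → no.
Total: 1.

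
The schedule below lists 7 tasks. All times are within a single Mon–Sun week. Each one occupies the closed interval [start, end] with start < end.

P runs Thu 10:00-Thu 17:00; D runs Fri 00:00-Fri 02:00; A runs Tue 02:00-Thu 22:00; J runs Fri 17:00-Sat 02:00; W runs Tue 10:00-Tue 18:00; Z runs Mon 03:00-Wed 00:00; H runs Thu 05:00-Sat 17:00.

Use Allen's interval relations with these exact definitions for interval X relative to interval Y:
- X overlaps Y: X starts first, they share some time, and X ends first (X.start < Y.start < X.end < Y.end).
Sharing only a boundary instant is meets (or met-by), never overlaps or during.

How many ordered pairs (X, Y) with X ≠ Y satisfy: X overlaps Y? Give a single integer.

Checking all 42 ordered pairs for relation 'overlaps'; matching pairs in alphabetical order:
(A, H): A overlaps H ✓
(Z, A): Z overlaps A ✓
Count: 2.

2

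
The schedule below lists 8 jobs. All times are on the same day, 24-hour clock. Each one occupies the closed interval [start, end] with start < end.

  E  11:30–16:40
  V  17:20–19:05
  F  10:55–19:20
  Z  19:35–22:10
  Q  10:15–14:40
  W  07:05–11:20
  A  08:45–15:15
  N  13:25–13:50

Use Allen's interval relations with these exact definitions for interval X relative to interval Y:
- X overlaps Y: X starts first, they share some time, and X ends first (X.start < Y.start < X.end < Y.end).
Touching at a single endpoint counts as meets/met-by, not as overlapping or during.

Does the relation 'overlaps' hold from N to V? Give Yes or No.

N = [13:25, 13:50], V = [17:20, 19:05].
Actual relation of N to V: before.
Asked whether 'overlaps' holds → No.

No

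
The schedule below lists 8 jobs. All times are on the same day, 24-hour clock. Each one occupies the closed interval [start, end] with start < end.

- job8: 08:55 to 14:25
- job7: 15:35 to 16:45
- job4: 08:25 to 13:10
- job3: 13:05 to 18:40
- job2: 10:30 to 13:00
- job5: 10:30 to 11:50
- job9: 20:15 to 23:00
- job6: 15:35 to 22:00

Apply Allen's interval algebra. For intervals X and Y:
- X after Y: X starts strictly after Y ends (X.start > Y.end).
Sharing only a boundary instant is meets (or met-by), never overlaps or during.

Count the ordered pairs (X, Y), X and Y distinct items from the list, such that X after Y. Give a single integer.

Checking all 56 ordered pairs for relation 'after'; matching pairs in alphabetical order:
(job3, job2): job3 after job2 ✓
(job3, job5): job3 after job5 ✓
(job6, job2): job6 after job2 ✓
(job6, job4): job6 after job4 ✓
(job6, job5): job6 after job5 ✓
(job6, job8): job6 after job8 ✓
(job7, job2): job7 after job2 ✓
(job7, job4): job7 after job4 ✓
(job7, job5): job7 after job5 ✓
(job7, job8): job7 after job8 ✓
(job9, job2): job9 after job2 ✓
(job9, job3): job9 after job3 ✓
(job9, job4): job9 after job4 ✓
(job9, job5): job9 after job5 ✓
(job9, job7): job9 after job7 ✓
(job9, job8): job9 after job8 ✓
Count: 16.

16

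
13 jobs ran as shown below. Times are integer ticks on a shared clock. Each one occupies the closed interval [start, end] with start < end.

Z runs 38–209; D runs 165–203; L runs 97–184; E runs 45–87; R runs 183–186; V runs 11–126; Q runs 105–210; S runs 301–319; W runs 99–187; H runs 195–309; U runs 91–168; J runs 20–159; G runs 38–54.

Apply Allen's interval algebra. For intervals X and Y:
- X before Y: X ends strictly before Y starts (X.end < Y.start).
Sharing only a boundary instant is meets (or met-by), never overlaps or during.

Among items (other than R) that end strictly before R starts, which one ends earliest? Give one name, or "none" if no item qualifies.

G

Target R = [183, 186].
D [165, 203] → contains → excluded.
E [45, 87] → before → candidate.
G [38, 54] → before → candidate.
H [195, 309] → after → excluded.
J [20, 159] → before → candidate.
L [97, 184] → overlaps → excluded.
Q [105, 210] → contains → excluded.
S [301, 319] → after → excluded.
U [91, 168] → before → candidate.
V [11, 126] → before → candidate.
W [99, 187] → contains → excluded.
Z [38, 209] → contains → excluded.
Among candidates, earliest end is 54 → G.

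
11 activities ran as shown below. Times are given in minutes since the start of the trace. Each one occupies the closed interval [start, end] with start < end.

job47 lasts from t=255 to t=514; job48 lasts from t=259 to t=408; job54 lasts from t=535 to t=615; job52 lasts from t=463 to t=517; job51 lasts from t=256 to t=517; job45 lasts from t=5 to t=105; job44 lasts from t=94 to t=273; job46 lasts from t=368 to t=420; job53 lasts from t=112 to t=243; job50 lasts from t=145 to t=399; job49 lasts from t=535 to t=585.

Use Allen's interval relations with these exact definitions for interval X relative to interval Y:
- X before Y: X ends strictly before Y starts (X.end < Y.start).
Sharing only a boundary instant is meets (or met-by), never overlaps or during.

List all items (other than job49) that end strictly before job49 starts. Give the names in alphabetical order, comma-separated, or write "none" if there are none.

Target job49 = [t=535, t=585].
job44 [t=94, t=273] → before → yes.
job45 [t=5, t=105] → before → yes.
job46 [t=368, t=420] → before → yes.
job47 [t=255, t=514] → before → yes.
job48 [t=259, t=408] → before → yes.
job50 [t=145, t=399] → before → yes.
job51 [t=256, t=517] → before → yes.
job52 [t=463, t=517] → before → yes.
job53 [t=112, t=243] → before → yes.
job54 [t=535, t=615] → started-by → no.
Result: job44, job45, job46, job47, job48, job50, job51, job52, job53.

job44, job45, job46, job47, job48, job50, job51, job52, job53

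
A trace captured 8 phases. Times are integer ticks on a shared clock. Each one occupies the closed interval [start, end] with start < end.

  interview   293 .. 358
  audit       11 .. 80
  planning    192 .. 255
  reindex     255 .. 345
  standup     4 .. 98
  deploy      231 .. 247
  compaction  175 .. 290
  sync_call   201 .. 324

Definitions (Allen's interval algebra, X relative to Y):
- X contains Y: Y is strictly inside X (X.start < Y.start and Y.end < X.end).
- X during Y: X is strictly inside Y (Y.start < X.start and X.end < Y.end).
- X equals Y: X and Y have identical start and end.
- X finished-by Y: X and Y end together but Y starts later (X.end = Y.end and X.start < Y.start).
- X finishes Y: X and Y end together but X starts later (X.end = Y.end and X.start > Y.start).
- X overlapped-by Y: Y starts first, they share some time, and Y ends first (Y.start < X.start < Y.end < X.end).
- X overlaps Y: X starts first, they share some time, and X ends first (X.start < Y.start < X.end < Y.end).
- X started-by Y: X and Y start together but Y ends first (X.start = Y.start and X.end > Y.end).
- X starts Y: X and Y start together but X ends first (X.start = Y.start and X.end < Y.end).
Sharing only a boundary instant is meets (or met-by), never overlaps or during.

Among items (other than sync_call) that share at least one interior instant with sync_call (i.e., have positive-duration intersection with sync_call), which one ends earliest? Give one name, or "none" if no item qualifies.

Target sync_call = [201, 324].
audit [11, 80] → before → excluded.
compaction [175, 290] → overlaps → candidate.
deploy [231, 247] → during → candidate.
interview [293, 358] → overlapped-by → candidate.
planning [192, 255] → overlaps → candidate.
reindex [255, 345] → overlapped-by → candidate.
standup [4, 98] → before → excluded.
Among candidates, earliest end is 247 → deploy.

deploy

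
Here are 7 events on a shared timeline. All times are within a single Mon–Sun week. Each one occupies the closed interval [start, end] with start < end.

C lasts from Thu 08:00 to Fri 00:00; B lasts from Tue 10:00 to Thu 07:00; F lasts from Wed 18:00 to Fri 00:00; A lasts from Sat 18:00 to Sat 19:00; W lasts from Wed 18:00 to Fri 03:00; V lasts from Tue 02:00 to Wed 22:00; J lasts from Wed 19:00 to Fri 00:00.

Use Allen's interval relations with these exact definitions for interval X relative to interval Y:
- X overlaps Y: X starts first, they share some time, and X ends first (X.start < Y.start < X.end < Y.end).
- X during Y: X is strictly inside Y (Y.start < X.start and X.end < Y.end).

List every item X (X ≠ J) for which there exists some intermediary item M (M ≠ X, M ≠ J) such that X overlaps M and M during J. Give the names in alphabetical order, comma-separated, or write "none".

Target J = [Wed 19:00, Fri 00:00].
Intermediaries M with M during J: none.
Union: none.

none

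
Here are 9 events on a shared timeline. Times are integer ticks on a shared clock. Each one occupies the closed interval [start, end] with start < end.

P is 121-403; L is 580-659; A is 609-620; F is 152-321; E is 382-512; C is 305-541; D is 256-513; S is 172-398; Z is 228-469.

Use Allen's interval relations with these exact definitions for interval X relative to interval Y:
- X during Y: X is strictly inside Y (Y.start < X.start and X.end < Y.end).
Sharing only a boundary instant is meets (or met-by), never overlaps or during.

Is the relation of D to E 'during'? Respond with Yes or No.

D = [256, 513], E = [382, 512].
Actual relation of D to E: contains.
Asked whether 'during' holds → No.

No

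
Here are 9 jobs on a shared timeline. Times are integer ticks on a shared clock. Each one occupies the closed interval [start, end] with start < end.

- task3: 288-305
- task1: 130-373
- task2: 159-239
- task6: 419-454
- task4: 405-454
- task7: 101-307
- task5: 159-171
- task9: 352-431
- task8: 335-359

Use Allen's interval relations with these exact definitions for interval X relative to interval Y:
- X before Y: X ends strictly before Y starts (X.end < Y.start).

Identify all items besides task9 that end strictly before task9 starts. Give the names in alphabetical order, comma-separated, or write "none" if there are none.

Target task9 = [352, 431].
task1 [130, 373] → overlaps → no.
task2 [159, 239] → before → yes.
task3 [288, 305] → before → yes.
task4 [405, 454] → overlapped-by → no.
task5 [159, 171] → before → yes.
task6 [419, 454] → overlapped-by → no.
task7 [101, 307] → before → yes.
task8 [335, 359] → overlaps → no.
Result: task2, task3, task5, task7.

task2, task3, task5, task7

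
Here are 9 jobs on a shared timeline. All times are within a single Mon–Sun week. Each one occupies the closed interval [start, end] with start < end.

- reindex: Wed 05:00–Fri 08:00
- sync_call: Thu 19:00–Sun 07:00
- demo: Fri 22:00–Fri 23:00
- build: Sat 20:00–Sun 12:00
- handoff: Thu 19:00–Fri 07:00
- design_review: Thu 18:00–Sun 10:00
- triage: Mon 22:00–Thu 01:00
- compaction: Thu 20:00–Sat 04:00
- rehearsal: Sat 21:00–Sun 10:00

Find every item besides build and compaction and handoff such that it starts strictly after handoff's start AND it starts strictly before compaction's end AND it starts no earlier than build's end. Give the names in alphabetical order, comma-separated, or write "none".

none

Conditions: its start is strictly after handoff's start (X.start > Thu 19:00) AND its start is strictly before compaction's end (X.start < Sat 04:00) AND its start is no earlier than build's end (X.start >= Sun 12:00).
demo: start Fri 22:00 > Thu 19:00? ✓; start Fri 22:00 < Sat 04:00? ✓; start Fri 22:00 >= Sun 12:00? ✗ → no.
design_review: start Thu 18:00 > Thu 19:00? ✗; start Thu 18:00 < Sat 04:00? ✓; start Thu 18:00 >= Sun 12:00? ✗ → no.
rehearsal: start Sat 21:00 > Thu 19:00? ✓; start Sat 21:00 < Sat 04:00? ✗; start Sat 21:00 >= Sun 12:00? ✗ → no.
reindex: start Wed 05:00 > Thu 19:00? ✗; start Wed 05:00 < Sat 04:00? ✓; start Wed 05:00 >= Sun 12:00? ✗ → no.
sync_call: start Thu 19:00 > Thu 19:00? ✗; start Thu 19:00 < Sat 04:00? ✓; start Thu 19:00 >= Sun 12:00? ✗ → no.
triage: start Mon 22:00 > Thu 19:00? ✗; start Mon 22:00 < Sat 04:00? ✓; start Mon 22:00 >= Sun 12:00? ✗ → no.
Result: none.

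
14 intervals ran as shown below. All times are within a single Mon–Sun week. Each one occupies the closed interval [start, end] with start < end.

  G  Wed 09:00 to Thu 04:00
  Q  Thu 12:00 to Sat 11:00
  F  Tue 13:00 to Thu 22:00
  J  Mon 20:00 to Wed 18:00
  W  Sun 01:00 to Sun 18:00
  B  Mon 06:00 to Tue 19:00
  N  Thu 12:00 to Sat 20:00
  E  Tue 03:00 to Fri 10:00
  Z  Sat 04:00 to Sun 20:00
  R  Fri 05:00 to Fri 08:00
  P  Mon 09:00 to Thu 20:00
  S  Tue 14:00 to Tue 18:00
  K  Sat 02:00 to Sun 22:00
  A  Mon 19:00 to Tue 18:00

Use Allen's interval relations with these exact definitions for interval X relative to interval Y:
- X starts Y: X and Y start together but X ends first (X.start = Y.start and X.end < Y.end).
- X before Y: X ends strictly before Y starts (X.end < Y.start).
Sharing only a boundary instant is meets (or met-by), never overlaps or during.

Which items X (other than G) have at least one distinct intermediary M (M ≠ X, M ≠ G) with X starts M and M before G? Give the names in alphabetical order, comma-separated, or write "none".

none

Target G = [Wed 09:00, Thu 04:00].
Intermediaries M with M before G: A, B, S.
Via A — items with X starts A: none.
Via B — items with X starts B: none.
Via S — items with X starts S: none.
Union: none.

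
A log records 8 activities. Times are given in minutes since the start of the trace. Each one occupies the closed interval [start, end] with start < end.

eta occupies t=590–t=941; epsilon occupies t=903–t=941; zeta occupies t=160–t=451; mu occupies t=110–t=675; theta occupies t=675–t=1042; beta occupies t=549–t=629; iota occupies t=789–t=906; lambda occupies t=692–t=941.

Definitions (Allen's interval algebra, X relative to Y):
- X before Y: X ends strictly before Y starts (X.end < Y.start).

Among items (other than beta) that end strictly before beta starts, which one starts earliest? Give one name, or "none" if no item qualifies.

Target beta = [t=549, t=629].
epsilon [t=903, t=941] → after → excluded.
eta [t=590, t=941] → overlapped-by → excluded.
iota [t=789, t=906] → after → excluded.
lambda [t=692, t=941] → after → excluded.
mu [t=110, t=675] → contains → excluded.
theta [t=675, t=1042] → after → excluded.
zeta [t=160, t=451] → before → candidate.
Among candidates, earliest start is t=160 → zeta.

zeta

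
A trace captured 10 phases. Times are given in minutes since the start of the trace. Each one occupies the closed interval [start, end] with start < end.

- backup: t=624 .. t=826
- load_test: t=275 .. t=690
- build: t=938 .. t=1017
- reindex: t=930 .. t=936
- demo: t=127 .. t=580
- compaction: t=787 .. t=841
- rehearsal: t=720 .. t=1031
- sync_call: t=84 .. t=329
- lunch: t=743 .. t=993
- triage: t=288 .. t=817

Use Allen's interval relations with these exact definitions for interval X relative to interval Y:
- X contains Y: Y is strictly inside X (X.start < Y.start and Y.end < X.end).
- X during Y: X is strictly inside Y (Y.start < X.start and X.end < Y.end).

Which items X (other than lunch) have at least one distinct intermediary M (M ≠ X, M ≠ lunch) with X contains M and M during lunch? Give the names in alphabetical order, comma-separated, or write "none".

Target lunch = [t=743, t=993].
Intermediaries M with M during lunch: compaction, reindex.
Via compaction — items with X contains compaction: rehearsal.
Via reindex — items with X contains reindex: rehearsal.
Union: rehearsal.

rehearsal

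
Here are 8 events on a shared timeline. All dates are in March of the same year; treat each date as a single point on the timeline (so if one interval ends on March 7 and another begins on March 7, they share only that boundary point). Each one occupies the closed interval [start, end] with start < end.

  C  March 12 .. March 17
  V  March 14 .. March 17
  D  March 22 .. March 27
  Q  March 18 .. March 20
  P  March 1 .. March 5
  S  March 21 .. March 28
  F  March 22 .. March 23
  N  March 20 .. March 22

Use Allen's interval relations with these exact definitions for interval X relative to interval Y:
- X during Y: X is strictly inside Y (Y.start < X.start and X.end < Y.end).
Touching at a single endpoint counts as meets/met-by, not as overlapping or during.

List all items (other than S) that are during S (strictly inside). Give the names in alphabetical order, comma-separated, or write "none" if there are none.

D, F

Target S = [March 21, March 28].
C [March 12, March 17] → before → no.
D [March 22, March 27] → during → yes.
F [March 22, March 23] → during → yes.
N [March 20, March 22] → overlaps → no.
P [March 1, March 5] → before → no.
Q [March 18, March 20] → before → no.
V [March 14, March 17] → before → no.
Result: D, F.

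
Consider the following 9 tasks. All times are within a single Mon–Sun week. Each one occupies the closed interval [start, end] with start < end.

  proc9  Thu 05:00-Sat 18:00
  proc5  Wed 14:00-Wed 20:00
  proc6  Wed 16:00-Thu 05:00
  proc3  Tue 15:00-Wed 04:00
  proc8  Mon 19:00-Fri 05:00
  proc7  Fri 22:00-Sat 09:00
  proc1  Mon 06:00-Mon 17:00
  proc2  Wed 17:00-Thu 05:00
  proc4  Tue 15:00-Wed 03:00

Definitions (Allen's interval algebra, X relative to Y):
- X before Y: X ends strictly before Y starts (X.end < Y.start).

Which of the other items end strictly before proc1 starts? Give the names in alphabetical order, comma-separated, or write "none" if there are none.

none

Target proc1 = [Mon 06:00, Mon 17:00].
proc2 [Wed 17:00, Thu 05:00] → after → no.
proc3 [Tue 15:00, Wed 04:00] → after → no.
proc4 [Tue 15:00, Wed 03:00] → after → no.
proc5 [Wed 14:00, Wed 20:00] → after → no.
proc6 [Wed 16:00, Thu 05:00] → after → no.
proc7 [Fri 22:00, Sat 09:00] → after → no.
proc8 [Mon 19:00, Fri 05:00] → after → no.
proc9 [Thu 05:00, Sat 18:00] → after → no.
Result: none.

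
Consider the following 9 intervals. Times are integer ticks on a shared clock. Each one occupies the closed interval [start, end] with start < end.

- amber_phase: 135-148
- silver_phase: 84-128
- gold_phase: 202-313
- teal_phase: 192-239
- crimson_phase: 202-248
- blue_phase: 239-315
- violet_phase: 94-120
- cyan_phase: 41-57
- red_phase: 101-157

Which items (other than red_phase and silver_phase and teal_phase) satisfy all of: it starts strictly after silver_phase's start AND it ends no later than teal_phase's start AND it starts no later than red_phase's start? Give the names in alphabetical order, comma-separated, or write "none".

violet_phase

Conditions: its start is strictly after silver_phase's start (X.start > 84) AND its end is no later than teal_phase's start (X.end <= 192) AND its start is no later than red_phase's start (X.start <= 101).
amber_phase: start 135 > 84? ✓; end 148 <= 192? ✓; start 135 <= 101? ✗ → no.
blue_phase: start 239 > 84? ✓; end 315 <= 192? ✗; start 239 <= 101? ✗ → no.
crimson_phase: start 202 > 84? ✓; end 248 <= 192? ✗; start 202 <= 101? ✗ → no.
cyan_phase: start 41 > 84? ✗; end 57 <= 192? ✓; start 41 <= 101? ✓ → no.
gold_phase: start 202 > 84? ✓; end 313 <= 192? ✗; start 202 <= 101? ✗ → no.
violet_phase: start 94 > 84? ✓; end 120 <= 192? ✓; start 94 <= 101? ✓ → yes.
Result: violet_phase.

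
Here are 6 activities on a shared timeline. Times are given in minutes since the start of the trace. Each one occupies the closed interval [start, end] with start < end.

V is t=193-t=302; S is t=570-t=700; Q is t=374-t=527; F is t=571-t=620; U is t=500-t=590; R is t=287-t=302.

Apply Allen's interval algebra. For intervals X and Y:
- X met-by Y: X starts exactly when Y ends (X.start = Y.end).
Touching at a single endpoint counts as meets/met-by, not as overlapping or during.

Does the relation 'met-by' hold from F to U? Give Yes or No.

F = [t=571, t=620], U = [t=500, t=590].
Actual relation of F to U: overlapped-by.
Asked whether 'met-by' holds → No.

No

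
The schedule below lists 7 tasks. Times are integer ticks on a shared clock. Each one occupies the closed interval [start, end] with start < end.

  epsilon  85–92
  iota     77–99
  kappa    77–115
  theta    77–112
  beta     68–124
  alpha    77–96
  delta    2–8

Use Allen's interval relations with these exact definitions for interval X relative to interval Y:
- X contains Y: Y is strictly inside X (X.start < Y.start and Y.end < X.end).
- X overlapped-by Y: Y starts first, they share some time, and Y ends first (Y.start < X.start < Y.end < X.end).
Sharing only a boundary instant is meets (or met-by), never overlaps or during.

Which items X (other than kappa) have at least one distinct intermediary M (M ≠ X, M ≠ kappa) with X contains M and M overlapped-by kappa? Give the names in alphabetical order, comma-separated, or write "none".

Target kappa = [77, 115].
Intermediaries M with M overlapped-by kappa: none.
Union: none.

none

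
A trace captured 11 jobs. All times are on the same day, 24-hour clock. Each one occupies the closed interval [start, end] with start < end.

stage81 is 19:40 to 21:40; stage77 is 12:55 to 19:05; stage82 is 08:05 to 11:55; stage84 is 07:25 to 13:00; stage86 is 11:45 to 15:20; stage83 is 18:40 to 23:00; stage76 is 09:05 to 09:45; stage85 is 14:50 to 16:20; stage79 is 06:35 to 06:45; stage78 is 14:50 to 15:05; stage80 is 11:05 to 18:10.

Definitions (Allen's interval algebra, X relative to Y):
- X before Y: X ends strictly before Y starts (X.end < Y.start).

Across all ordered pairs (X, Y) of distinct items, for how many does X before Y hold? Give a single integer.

35

Checking all 110 ordered pairs for relation 'before'; matching pairs in alphabetical order:
(stage76, stage77): stage76 before stage77 ✓
(stage76, stage78): stage76 before stage78 ✓
(stage76, stage80): stage76 before stage80 ✓
(stage76, stage81): stage76 before stage81 ✓
(stage76, stage83): stage76 before stage83 ✓
(stage76, stage85): stage76 before stage85 ✓
(stage76, stage86): stage76 before stage86 ✓
(stage77, stage81): stage77 before stage81 ✓
(stage78, stage81): stage78 before stage81 ✓
(stage78, stage83): stage78 before stage83 ✓
(stage79, stage76): stage79 before stage76 ✓
(stage79, stage77): stage79 before stage77 ✓
(stage79, stage78): stage79 before stage78 ✓
(stage79, stage80): stage79 before stage80 ✓
(stage79, stage81): stage79 before stage81 ✓
(stage79, stage82): stage79 before stage82 ✓
(stage79, stage83): stage79 before stage83 ✓
(stage79, stage84): stage79 before stage84 ✓
(stage79, stage85): stage79 before stage85 ✓
(stage79, stage86): stage79 before stage86 ✓
(stage80, stage81): stage80 before stage81 ✓
(stage80, stage83): stage80 before stage83 ✓
(stage82, stage77): stage82 before stage77 ✓
(stage82, stage78): stage82 before stage78 ✓
... plus 11 further pairs not listed.
Count: 35.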